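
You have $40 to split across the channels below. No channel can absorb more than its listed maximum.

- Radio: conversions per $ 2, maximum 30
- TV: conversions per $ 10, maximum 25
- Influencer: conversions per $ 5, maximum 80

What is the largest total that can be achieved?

325

Order the channels by conversions per $: TV 10 > Influencer 5 > Radio 2.
TV: +25 to 25 (cap) ; 15 left.
Only 15 left; Influencer takes them to reach 15.
Total = 10×25 + 5×15 = 325.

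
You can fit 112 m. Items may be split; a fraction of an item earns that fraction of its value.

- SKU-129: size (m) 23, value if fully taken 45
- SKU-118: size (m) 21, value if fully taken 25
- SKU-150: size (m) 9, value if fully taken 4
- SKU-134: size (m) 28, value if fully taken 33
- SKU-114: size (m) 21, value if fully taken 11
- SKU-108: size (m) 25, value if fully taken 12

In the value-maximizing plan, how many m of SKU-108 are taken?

19

Best value per unit of size first: SKU-129 45/23≈1.96, SKU-118 25/21≈1.19, SKU-134 33/28≈1.18, SKU-114 11/21≈0.524, SKU-108 12/25≈0.48, SKU-150 4/9≈0.444.
All 23 m of SKU-129 fit (value 45) — 89 remain.
All 21 m of SKU-118 fit (value 25) — 68 remain.
Take all of SKU-134 (28 m, value 33) — 40 m left.
Take all of SKU-114 (21 m, value 11) — 19 m left.
Only 19 m remain; take 19/25 of SKU-108 for value 12×19/25 = 9.12.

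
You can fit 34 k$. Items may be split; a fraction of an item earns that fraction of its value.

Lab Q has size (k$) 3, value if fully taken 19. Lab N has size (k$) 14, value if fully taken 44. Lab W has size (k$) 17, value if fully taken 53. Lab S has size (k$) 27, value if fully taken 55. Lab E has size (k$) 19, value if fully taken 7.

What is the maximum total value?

116

Sort by value density: Lab Q 19/3≈6.33, Lab N 44/14≈3.14, Lab W 53/17≈3.12, Lab S 55/27≈2.04, Lab E 7/19≈0.368.
Lab Q: take in full, 3 k$ for value 19 ; 31 left.
Lab N: take in full, 14 k$ for value 44 ; 17 left.
Lab W: take in full, 17 k$ for value 53 ; 0 left.
Total value = 116.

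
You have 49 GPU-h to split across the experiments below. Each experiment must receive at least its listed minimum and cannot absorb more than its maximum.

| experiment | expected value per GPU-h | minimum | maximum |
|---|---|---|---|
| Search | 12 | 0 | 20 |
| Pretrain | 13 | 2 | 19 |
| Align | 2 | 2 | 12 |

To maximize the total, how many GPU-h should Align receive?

10

Meeting every minimum uses 0+2+2 = 4 GPU-h, leaving 45.
Highest expected value per GPU-h first: Pretrain 13 > Search 12 > Align 2.
Pretrain: +17 to 19 (cap) → 28 left.
Give Search 20 more to hit its cap of 20 → 8 left.
Align: +8 (room for 10) → 10. Pool exhausted.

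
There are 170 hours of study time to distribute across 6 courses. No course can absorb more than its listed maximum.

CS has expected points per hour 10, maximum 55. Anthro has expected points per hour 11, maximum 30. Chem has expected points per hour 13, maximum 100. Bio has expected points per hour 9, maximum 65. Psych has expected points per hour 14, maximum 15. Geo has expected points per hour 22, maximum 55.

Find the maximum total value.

Order the courses by expected points per hour: Geo 22 > Psych 14 > Chem 13 > Anthro 11 > CS 10 > Bio 9.
Geo takes 55 to reach its cap of 55 → 115 left.
Give Psych 15 to hit its cap of 15 → 100 left.
Give Chem 100 to hit its cap of 100 → 0 left.
Total = 13×100 + 14×15 + 22×55 = 2720.

2720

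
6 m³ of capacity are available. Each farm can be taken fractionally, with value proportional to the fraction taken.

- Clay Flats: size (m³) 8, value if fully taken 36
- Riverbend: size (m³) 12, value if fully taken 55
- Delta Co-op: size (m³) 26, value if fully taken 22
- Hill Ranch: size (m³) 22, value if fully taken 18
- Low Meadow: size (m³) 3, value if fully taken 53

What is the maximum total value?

Best value per unit of size first: Low Meadow 53/3≈17.7, Riverbend 55/12≈4.58, Clay Flats 36/8≈4.5, Delta Co-op 22/26≈0.846, Hill Ranch 18/22≈0.818.
All 3 m³ of Low Meadow fit (value 53) → 3 remain.
3 m³ left: a 3/12 share of Riverbend gives 55×3/12 = 13.75.
Total value = 66.75.

66.75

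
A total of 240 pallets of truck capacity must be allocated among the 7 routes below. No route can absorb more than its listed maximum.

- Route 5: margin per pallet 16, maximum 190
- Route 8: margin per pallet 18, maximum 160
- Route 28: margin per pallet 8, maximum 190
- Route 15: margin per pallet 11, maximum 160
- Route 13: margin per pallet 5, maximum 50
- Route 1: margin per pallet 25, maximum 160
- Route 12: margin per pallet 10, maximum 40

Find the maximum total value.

5440

Order the routes by margin per pallet: Route 1 25 > Route 8 18 > Route 5 16 > Route 15 11 > Route 12 10 > Route 28 8 > Route 13 5.
Give Route 1 160 to hit its cap of 160 — 80 left.
Route 8 has room for 160 but only 80 remain, so it gets 80.
Total = 18×80 + 25×160 = 5440.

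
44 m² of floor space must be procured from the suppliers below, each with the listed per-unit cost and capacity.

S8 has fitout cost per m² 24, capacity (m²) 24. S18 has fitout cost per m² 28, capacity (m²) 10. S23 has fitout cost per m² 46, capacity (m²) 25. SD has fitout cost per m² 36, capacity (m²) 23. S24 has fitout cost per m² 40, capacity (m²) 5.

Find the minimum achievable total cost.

Fill from the cheapest supplier first.
S8 (24): use full 24 → 20 m² to go.
Take 10 from S18 at 28 → need 10 more.
SD (36): take the remaining 10 → done.
S24, S23: unused.
Cost = 24×24 + 10×28 + 10×36 = 1216.

1216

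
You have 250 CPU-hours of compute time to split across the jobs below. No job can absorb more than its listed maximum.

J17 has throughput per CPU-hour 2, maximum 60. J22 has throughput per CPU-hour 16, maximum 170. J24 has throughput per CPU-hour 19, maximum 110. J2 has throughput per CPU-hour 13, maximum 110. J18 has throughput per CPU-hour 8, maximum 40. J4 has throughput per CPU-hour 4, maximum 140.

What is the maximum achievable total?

Rank by throughput per CPU-hour: J24 19 > J22 16 > J2 13 > J18 8 > J4 4 > J17 2.
Give J24 110 to hit its cap of 110 ; 140 left.
J22: +140 (room for 170) → 140. Pool exhausted.
Total = 16×140 + 19×110 = 4330.

4330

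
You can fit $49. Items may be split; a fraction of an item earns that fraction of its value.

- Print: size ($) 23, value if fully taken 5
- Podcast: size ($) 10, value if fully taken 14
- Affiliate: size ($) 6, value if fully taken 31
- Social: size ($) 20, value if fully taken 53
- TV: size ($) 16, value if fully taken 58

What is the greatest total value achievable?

151.8

Rank by value-to-size ratio: Affiliate 31/6≈5.17, TV 58/16≈3.62, Social 53/20≈2.65, Podcast 14/10≈1.4, Print 5/23≈0.217.
Affiliate: take in full, 6 $ for value 31 — 43 left.
Take all of TV (16 $, value 58) — 27 $ left.
Take all of Social (20 $, value 53) — 7 $ left.
7 $ left: a 7/10 share of Podcast gives 14×7/10 = 9.8.
Total value = 151.8.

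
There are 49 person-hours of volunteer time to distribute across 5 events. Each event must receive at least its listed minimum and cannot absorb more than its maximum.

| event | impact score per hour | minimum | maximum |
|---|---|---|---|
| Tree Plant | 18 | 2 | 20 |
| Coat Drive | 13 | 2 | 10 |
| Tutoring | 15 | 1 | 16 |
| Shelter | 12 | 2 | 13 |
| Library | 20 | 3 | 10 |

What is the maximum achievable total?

835

Meeting every minimum uses 2+2+1+2+3 = 10 person-hours, leaving 39.
Rank by impact score per hour: Library 20 > Tree Plant 18 > Tutoring 15 > Coat Drive 13 > Shelter 12.
Library takes 7 more to reach its cap of 10 → 32 left.
Give Tree Plant 18 more to hit its cap of 20 → 14 left.
Only 14 left; Tutoring takes them to reach 15.
Total = 18×20 + 13×2 + 15×15 + 12×2 + 20×10 = 835.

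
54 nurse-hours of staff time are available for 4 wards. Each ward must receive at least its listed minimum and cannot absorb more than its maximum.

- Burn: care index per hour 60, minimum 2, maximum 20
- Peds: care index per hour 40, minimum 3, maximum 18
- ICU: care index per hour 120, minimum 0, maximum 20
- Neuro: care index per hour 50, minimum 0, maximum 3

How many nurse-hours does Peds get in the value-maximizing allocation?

Meeting every minimum uses 2+3+0+0 = 5 nurse-hours, leaving 49.
Order the wards by care index per hour: ICU 120 > Burn 60 > Neuro 50 > Peds 40.
ICU: +20 to 20 (cap) → 29 left.
Burn takes 18 more to reach its cap of 20 → 11 left.
Give Neuro 3 more to hit its cap of 3 → 8 left.
Only 8 left; Peds takes them to reach 11.

11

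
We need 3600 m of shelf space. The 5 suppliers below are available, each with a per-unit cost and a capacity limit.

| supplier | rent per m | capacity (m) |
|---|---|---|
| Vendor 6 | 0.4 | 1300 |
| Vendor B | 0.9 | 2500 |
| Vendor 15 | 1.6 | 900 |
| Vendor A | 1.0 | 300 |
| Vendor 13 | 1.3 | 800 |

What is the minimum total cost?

Cheapest first:
Take 1300 from Vendor 6 at 0.4 → need 2300 more.
Take 2300 from Vendor B at 0.9 to finish.
Vendor A, Vendor 13, Vendor 15: unused.
Cost = 1300×0.4 + 2300×0.9 = 2590.

2590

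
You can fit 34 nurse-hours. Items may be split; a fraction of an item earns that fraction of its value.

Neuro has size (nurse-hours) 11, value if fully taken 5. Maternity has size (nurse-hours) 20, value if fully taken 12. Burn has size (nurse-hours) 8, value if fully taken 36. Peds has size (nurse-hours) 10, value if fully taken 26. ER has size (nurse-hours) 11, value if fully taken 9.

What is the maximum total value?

Rank by value-to-size ratio: Burn 36/8≈4.5, Peds 26/10≈2.6, ER 9/11≈0.818, Maternity 12/20≈0.6, Neuro 5/11≈0.455.
Burn: take in full, 8 nurse-hours for value 36 → 26 left.
Peds: take in full, 10 nurse-hours for value 26 → 16 left.
ER: take in full, 11 nurse-hours for value 9 → 5 left.
Fill the last 5 nurse-hours with part of Maternity: 5/20 of it earns 3.
Total value = 74.

74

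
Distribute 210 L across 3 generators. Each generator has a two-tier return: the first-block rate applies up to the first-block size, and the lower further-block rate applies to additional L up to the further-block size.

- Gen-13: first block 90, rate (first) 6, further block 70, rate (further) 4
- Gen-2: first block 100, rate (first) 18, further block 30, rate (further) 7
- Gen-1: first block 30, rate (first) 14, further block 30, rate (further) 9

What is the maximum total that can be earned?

2820

Rank every tier by rate: Gen-2/tier1 18 > Gen-1/tier1 14 > Gen-1/tier2 9 > Gen-2/tier2 7 > Gen-13/tier1 6 > Gen-13/tier2 4.
Gen-2 tier1 at 18: fill all 100 ; 110 left.
Gen-1/tier1 (14): +30 ; 80 left.
Fill Gen-1 tier2 block (30 at 9) ; 50 left.
Gen-2/tier2 (7): +30 ; 20 left.
Gen-13 tier1 at 6: only 20 left, fill 20.
Total = 18×100 + 14×30 + 9×30 + 7×30 + 6×20 = 2820.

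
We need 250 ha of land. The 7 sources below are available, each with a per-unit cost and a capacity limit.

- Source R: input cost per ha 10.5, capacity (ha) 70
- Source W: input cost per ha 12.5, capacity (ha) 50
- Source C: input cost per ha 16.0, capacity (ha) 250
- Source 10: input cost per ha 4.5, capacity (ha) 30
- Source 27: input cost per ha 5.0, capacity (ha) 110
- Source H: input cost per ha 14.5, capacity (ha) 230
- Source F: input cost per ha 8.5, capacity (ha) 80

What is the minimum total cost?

Fill from the cheapest source first.
Source 10 (4.5): use full 30 → 220 ha to go.
Source 27 (5.0): use full 110 → 110 ha to go.
Take 80 from Source F at 8.5 → need 30 more.
Take 30 from Source R at 10.5 to finish.
Source W, Source H, Source C: unused.
Cost = 30×4.5 + 110×5.0 + 80×8.5 + 30×10.5 = 1680.

1680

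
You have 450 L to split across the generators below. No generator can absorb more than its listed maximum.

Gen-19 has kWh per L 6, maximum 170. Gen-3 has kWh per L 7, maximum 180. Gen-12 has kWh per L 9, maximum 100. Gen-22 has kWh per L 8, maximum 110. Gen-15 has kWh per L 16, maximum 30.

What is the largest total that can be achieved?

3700

Order the generators by kWh per L: Gen-15 16 > Gen-12 9 > Gen-22 8 > Gen-3 7 > Gen-19 6.
Gen-15 takes 30 to reach its cap of 30 ; 420 left.
Give Gen-12 100 to hit its cap of 100 ; 320 left.
Gen-22: +110 to 110 (cap) ; 210 left.
Gen-3 takes 180 to reach its cap of 180 ; 30 left.
Gen-19: +30 (room for 170) → 30. Pool exhausted.
Total = 6×30 + 7×180 + 9×100 + 8×110 + 16×30 = 3700.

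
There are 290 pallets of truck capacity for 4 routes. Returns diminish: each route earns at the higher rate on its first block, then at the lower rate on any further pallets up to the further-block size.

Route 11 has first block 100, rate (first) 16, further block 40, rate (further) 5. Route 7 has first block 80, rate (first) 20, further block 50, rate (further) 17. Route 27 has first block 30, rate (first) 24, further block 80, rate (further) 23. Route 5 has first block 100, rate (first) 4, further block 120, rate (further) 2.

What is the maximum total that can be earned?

5810

Order all 8 blocks by rate: Route 27/first 24 > Route 27/second 23 > Route 7/first 20 > Route 7/second 17 > Route 11/first 16 > Route 11/second 5 > Route 5/first 4 > Route 5/second 2.
Route 27 first at 24: fill all 30 — 260 left.
Route 27 second at 23: fill all 80 — 180 left.
Route 7/first (20): +80 — 100 left.
Route 7/second (17): +50 — 50 left.
Route 11 first at 16: only 50 left, fill 50.
Total = 24×30 + 23×80 + 20×80 + 17×50 + 16×50 = 5810.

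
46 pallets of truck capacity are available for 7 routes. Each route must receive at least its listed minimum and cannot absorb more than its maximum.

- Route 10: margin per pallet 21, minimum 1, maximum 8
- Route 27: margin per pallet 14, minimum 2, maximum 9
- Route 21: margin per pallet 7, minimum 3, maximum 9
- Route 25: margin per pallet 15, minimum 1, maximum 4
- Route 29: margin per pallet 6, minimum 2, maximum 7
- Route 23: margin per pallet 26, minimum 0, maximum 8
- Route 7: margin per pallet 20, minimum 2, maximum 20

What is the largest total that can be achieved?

Meeting every minimum uses 1+2+3+1+2+0+2 = 11 pallets, leaving 35.
Rank by margin per pallet: Route 23 26 > Route 10 21 > Route 7 20 > Route 25 15 > Route 27 14 > Route 21 7 > Route 29 6.
Route 23 takes 8 more to reach its cap of 8 — 27 left.
Give Route 10 7 more to hit its cap of 8 — 20 left.
Route 7 takes 18 more to reach its cap of 20 — 2 left.
Only 2 left; Route 25 takes them to reach 3.
Total = 21×8 + 14×2 + 7×3 + 15×3 + 6×2 + 26×8 + 20×20 = 882.

882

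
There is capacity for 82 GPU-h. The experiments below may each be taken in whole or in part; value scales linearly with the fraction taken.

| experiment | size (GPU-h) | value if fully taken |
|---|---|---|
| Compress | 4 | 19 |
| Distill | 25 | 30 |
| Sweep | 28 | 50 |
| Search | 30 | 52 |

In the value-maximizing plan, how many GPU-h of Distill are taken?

Sort by value density: Compress 19/4≈4.75, Sweep 50/28≈1.79, Search 52/30≈1.73, Distill 30/25≈1.2.
All 4 GPU-h of Compress fit (value 19) — 78 remain.
Take all of Sweep (28 GPU-h, value 50) — 50 GPU-h left.
Search: take in full, 30 GPU-h for value 52 — 20 left.
Only 20 GPU-h remain; take 20/25 of Distill for value 30×20/25 = 24.

20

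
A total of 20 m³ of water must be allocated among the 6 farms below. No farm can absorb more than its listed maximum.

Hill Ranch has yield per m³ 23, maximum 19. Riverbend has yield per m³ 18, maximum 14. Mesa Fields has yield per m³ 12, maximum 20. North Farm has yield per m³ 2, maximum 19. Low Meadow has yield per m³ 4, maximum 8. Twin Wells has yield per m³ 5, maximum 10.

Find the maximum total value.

455

Rank by yield per m³: Hill Ranch 23 > Riverbend 18 > Mesa Fields 12 > Twin Wells 5 > Low Meadow 4 > North Farm 2.
Give Hill Ranch 19 to hit its cap of 19 → 1 left.
Riverbend: +1 (room for 14) → 1. Pool exhausted.
Total = 23×19 + 18×1 = 455.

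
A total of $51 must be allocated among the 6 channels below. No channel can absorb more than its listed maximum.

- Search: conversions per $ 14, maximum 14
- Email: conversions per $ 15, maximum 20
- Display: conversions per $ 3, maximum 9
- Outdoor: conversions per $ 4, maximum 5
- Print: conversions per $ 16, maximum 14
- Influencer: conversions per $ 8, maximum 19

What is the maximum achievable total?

Rank by conversions per $: Print 16 > Email 15 > Search 14 > Influencer 8 > Outdoor 4 > Display 3.
Give Print 14 to hit its cap of 14 ; 37 left.
Email: +20 to 20 (cap) ; 17 left.
Search: +14 to 14 (cap) ; 3 left.
Only 3 left; Influencer takes them to reach 3.
Total = 14×14 + 15×20 + 16×14 + 8×3 = 744.

744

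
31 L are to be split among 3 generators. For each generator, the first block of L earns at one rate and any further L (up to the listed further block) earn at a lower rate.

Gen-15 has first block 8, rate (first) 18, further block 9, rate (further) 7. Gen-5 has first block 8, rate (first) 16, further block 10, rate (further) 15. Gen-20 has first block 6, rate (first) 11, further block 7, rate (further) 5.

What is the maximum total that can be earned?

477

Order all 6 blocks by rate: Gen-15/T1 18 > Gen-5/T1 16 > Gen-5/T2 15 > Gen-20/T1 11 > Gen-15/T2 7 > Gen-20/T2 5.
Fill Gen-15 T1 block (8 at 18) — 23 left.
Gen-5 T1 at 16: fill all 8 — 15 left.
Gen-5/T2 (15): +10 — 5 left.
Gen-20/T1: +5 of 6 at 11; pool empty.
Total = 18×8 + 16×8 + 15×10 + 11×5 = 477.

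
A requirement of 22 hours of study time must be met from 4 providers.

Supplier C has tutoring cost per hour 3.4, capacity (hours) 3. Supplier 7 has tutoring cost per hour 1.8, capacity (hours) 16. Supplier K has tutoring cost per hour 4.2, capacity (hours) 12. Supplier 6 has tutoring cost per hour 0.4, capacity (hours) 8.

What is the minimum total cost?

28.4

Use providers in increasing cost order.
Supplier 6 (0.4): use full 8 → 14 hours to go.
Supplier 7 at 1.8: take 14 of its 16 → requirement met.
Supplier C, Supplier K: unused.
Cost = 8×0.4 + 14×1.8 = 28.4.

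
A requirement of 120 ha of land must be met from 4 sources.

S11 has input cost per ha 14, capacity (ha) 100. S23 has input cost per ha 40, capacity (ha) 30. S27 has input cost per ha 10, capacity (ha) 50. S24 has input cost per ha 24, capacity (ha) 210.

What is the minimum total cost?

Use sources in increasing cost order.
Take 50 from S27 at 10 ; need 70 more.
S11 at 14: take 70 of its 100 ; requirement met.
S24, S23: unused.
Cost = 50×10 + 70×14 = 1480.

1480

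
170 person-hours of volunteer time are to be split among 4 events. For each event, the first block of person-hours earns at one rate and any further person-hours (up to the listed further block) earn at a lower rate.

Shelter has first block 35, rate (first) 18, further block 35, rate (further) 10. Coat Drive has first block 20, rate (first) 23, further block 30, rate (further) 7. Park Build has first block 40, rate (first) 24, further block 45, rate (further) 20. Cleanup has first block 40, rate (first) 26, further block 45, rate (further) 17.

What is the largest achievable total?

Rank every tier by rate: Cleanup/first 26 > Park Build/first 24 > Coat Drive/first 23 > Park Build/second 20 > Shelter/first 18 > Cleanup/second 17 > Shelter/second 10 > Coat Drive/second 7.
Cleanup first at 26: fill all 40 — 130 left.
Fill Park Build first block (40 at 24) — 90 left.
Coat Drive first at 23: fill all 20 — 70 left.
Fill Park Build second block (45 at 20) — 25 left.
25 remain; put them into Shelter first at 18.
Total = 26×40 + 24×40 + 23×20 + 20×45 + 18×25 = 3810.

3810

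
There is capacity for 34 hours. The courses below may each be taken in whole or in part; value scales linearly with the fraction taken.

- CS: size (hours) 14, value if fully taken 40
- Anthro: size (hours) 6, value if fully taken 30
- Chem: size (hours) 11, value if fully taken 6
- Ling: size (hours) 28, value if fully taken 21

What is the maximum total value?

Sort by value density: Anthro 30/6≈5, CS 40/14≈2.86, Ling 21/28≈0.75, Chem 6/11≈0.545.
All 6 hours of Anthro fit (value 30) — 28 remain.
CS: take in full, 14 hours for value 40 — 14 left.
14 hours left: a 14/28 share of Ling gives 21×14/28 = 10.5.
Total value = 80.5.

80.5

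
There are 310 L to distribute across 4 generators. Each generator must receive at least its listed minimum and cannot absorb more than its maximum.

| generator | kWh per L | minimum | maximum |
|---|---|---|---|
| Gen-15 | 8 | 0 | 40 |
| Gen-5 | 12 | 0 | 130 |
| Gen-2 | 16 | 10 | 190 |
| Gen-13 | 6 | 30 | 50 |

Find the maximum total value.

4300

Meeting every minimum uses 0+0+10+30 = 40 L, leaving 270.
Highest kWh per L first: Gen-2 16 > Gen-5 12 > Gen-15 8 > Gen-13 6.
Give Gen-2 180 more to hit its cap of 190 ; 90 left.
Gen-5 has room for 130 more but only 90 remain, so it gets 90.
Total = 12×90 + 16×190 + 6×30 = 4300.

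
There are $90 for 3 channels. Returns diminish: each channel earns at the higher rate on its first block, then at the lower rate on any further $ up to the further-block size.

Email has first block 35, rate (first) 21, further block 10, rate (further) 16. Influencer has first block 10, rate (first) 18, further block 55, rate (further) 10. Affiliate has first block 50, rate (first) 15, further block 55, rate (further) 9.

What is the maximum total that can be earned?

Order all 6 blocks by rate: Email/T1 21 > Influencer/T1 18 > Email/T2 16 > Affiliate/T1 15 > Influencer/T2 10 > Affiliate/T2 9.
Email/T1 (21): +35 ; 55 left.
Fill Influencer T1 block (10 at 18) ; 45 left.
Email/T2 (16): +10 ; 35 left.
Affiliate T1 at 15: only 35 left, fill 35.
Total = 21×35 + 18×10 + 16×10 + 15×35 = 1600.

1600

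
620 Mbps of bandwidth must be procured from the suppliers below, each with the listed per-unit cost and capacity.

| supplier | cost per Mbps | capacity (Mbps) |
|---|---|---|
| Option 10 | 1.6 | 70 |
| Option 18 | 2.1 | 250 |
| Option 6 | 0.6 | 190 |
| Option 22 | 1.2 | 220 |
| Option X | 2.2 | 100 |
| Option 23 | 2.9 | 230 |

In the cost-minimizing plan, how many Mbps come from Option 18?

Use suppliers in increasing cost order.
Take 190 from Option 6 at 0.6 → need 430 more.
Option 22 (1.2): use full 220 → 210 Mbps to go.
Option 10 (1.6): use full 70 → 140 Mbps to go.
Option 18 at 2.1: take 140 of its 250 → requirement met.
Option X, Option 23: unused.

140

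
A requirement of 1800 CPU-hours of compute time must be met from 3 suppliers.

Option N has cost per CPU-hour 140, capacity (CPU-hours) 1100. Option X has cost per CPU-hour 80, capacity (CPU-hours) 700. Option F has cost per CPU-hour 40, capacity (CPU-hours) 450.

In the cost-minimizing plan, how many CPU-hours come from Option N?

650

Cheapest first:
Option F (40): use full 450 — 1350 CPU-hours to go.
Option X (80): use full 700 — 650 CPU-hours to go.
Option N at 140: take 650 of its 1100 — requirement met.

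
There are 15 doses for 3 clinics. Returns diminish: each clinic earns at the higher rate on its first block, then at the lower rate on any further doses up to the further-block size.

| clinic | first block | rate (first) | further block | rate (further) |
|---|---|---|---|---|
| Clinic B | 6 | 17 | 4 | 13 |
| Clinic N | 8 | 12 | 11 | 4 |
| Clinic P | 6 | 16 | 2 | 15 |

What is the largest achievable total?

Treat each block as its own option and order by rate: Clinic B/tier1 17 > Clinic P/tier1 16 > Clinic P/tier2 15 > Clinic B/tier2 13 > Clinic N/tier1 12 > Clinic N/tier2 4.
Fill Clinic B tier1 block (6 at 17) ; 9 left.
Fill Clinic P tier1 block (6 at 16) ; 3 left.
Fill Clinic P tier2 block (2 at 15) ; 1 left.
1 remain; put them into Clinic B tier2 at 13.
Total = 17×6 + 16×6 + 15×2 + 13×1 = 241.

241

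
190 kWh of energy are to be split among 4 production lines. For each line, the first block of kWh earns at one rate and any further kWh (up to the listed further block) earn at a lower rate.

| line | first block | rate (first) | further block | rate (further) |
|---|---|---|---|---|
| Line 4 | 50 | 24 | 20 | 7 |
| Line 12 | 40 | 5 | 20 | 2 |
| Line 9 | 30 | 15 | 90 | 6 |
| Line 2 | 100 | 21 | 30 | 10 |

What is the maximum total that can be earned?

Order all 8 blocks by rate: Line 4/first 24 > Line 2/first 21 > Line 9/first 15 > Line 2/second 10 > Line 4/second 7 > Line 9/second 6 > Line 12/first 5 > Line 12/second 2.
Line 4/first (24): +50 → 140 left.
Fill Line 2 first block (100 at 21) → 40 left.
Fill Line 9 first block (30 at 15) → 10 left.
Line 2 second at 10: only 10 left, fill 10.
Total = 24×50 + 21×100 + 15×30 + 10×10 = 3850.

3850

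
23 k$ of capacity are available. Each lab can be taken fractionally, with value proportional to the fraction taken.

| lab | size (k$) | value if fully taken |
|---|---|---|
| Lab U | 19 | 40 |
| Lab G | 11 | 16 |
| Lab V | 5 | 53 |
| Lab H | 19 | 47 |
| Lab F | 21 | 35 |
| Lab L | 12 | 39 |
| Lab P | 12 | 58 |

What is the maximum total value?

Best value per unit of size first: Lab V 53/5≈10.6, Lab P 58/12≈4.83, Lab L 39/12≈3.25, Lab H 47/19≈2.47, Lab U 40/19≈2.11, Lab F 35/21≈1.67, Lab G 16/11≈1.45.
All 5 k$ of Lab V fit (value 53) — 18 remain.
All 12 k$ of Lab P fit (value 58) — 6 remain.
Fill the last 6 k$ with part of Lab L: 6/12 of it earns 19.5.
Total value = 130.5.

130.5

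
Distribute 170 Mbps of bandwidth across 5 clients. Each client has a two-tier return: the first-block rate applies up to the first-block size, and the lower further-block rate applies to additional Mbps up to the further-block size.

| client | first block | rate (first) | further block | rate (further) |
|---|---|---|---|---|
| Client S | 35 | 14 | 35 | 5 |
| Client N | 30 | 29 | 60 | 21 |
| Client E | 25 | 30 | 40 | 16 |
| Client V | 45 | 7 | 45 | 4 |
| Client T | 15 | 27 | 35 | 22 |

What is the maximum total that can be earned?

Treat each block as its own option and order by rate: Client E/T1 30 > Client N/T1 29 > Client T/T1 27 > Client T/T2 22 > Client N/T2 21 > Client E/T2 16 > Client S/T1 14 > Client V/T1 7 > Client S/T2 5 > Client V/T2 4.
Fill Client E T1 block (25 at 30) → 145 left.
Client N/T1 (29): +30 → 115 left.
Client T T1 at 27: fill all 15 → 100 left.
Client T/T2 (22): +35 → 65 left.
Client N T2 at 21: fill all 60 → 5 left.
5 remain; put them into Client E T2 at 16.
Total = 30×25 + 29×30 + 27×15 + 22×35 + 21×60 + 16×5 = 4135.

4135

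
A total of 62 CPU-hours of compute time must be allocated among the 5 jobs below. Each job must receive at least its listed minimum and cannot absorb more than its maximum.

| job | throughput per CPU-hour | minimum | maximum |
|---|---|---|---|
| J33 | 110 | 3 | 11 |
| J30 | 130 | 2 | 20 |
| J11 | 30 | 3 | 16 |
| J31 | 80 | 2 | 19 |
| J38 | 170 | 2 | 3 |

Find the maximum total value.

6110

Meeting every minimum uses 3+2+3+2+2 = 12 CPU-hours, leaving 50.
Order the jobs by throughput per CPU-hour: J38 170 > J30 130 > J33 110 > J31 80 > J11 30.
J38 takes 1 more to reach its cap of 3 — 49 left.
J30: +18 to 20 (cap) — 31 left.
J33: +8 to 11 (cap) — 23 left.
J31 takes 17 more to reach its cap of 19 — 6 left.
Only 6 left; J11 takes them to reach 9.
Total = 110×11 + 130×20 + 30×9 + 80×19 + 170×3 = 6110.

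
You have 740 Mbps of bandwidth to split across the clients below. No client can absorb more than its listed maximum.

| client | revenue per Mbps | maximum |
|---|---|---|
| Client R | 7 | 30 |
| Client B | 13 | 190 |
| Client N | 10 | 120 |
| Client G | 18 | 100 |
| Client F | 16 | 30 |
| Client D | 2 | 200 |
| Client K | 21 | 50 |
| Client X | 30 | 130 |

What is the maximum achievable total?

11290

Rank by revenue per Mbps: Client X 30 > Client K 21 > Client G 18 > Client F 16 > Client B 13 > Client N 10 > Client R 7 > Client D 2.
Client X takes 130 to reach its cap of 130 → 610 left.
Client K takes 50 to reach its cap of 50 → 560 left.
Give Client G 100 to hit its cap of 100 → 460 left.
Client F takes 30 to reach its cap of 30 → 430 left.
Client B takes 190 to reach its cap of 190 → 240 left.
Client N: +120 to 120 (cap) → 120 left.
Client R takes 30 to reach its cap of 30 → 90 left.
Client D has room for 200 but only 90 remain, so it gets 90.
Total = 7×30 + 13×190 + 10×120 + 18×100 + 16×30 + 2×90 + 21×50 + 30×130 = 11290.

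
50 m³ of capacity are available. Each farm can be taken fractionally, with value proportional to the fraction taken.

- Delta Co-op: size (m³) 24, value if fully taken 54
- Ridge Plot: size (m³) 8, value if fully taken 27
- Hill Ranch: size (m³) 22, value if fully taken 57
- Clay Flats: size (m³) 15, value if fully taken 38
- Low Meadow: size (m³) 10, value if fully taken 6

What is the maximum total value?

133.25

Rank by value-to-size ratio: Ridge Plot 27/8≈3.38, Hill Ranch 57/22≈2.59, Clay Flats 38/15≈2.53, Delta Co-op 54/24≈2.25, Low Meadow 6/10≈0.6.
Take all of Ridge Plot (8 m³, value 27) → 42 m³ left.
Take all of Hill Ranch (22 m³, value 57) → 20 m³ left.
Take all of Clay Flats (15 m³, value 38) → 5 m³ left.
5 m³ left: a 5/24 share of Delta Co-op gives 54×5/24 = 11.25.
Total value = 133.25.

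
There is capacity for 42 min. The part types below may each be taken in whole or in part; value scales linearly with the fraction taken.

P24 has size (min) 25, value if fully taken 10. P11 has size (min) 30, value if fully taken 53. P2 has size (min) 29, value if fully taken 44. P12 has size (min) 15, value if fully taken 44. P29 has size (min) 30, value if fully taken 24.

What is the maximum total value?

91.7

Rank by value-to-size ratio: P12 44/15≈2.93, P11 53/30≈1.77, P2 44/29≈1.52, P29 24/30≈0.8, P24 10/25≈0.4.
Take all of P12 (15 min, value 44) ; 27 min left.
Fill the last 27 min with part of P11: 27/30 of it earns 47.7.
Total value = 91.7.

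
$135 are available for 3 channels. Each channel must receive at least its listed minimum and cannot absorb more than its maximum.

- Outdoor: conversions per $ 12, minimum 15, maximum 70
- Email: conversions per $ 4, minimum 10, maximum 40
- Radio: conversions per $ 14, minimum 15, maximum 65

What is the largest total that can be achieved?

Meeting every minimum uses 15+10+15 = 40 $, leaving 95.
Rank by conversions per $: Radio 14 > Outdoor 12 > Email 4.
Give Radio 50 more to hit its cap of 65 → 45 left.
Only 45 left; Outdoor takes them to reach 60.
Total = 12×60 + 4×10 + 14×65 = 1670.

1670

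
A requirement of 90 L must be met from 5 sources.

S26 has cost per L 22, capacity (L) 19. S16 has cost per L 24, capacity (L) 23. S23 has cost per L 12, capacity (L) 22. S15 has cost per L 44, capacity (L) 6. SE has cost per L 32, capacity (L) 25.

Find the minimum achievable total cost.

2078

Fill from the cheapest source first.
S23 at 12: take all 22 L — 68 still needed.
Take 19 from S26 at 22 — need 49 more.
S16 at 24: take all 23 L — 26 still needed.
SE at 32: take all 25 L — 1 still needed.
Take 1 from S15 at 44 to finish.
Cost = 22×12 + 19×22 + 23×24 + 25×32 + 1×44 = 2078.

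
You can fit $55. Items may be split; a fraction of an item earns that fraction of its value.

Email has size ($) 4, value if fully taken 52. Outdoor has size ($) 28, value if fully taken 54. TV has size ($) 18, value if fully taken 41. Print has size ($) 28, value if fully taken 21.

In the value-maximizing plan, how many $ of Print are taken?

5

Rank by value-to-size ratio: Email 52/4≈13, TV 41/18≈2.28, Outdoor 54/28≈1.93, Print 21/28≈0.75.
Take all of Email (4 $, value 52) ; 51 $ left.
All 18 $ of TV fit (value 41) ; 33 remain.
Take all of Outdoor (28 $, value 54) ; 5 $ left.
Only 5 $ remain; take 5/28 of Print for value 21×5/28 = 3.75.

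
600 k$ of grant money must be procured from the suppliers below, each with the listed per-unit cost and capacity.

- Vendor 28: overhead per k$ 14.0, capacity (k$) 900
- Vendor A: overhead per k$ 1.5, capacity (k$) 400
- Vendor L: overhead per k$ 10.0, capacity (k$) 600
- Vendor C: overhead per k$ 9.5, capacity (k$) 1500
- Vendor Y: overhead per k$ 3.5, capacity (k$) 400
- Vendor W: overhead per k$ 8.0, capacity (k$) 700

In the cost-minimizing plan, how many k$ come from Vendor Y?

200

Fill from the cheapest supplier first.
Vendor A at 1.5: take all 400 k$ ; 200 still needed.
Vendor Y at 3.5: take 200 of its 400 ; requirement met.
Vendor W, Vendor C, Vendor L, Vendor 28: unused.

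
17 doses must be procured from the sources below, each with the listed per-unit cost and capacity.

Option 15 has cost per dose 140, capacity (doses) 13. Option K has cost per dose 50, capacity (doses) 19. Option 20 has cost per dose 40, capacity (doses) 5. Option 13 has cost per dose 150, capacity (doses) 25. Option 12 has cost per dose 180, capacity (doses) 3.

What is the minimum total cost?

Cheapest first:
Option 20 at 40: take all 5 doses — 12 still needed.
Take 12 from Option K at 50 to finish.
Option 15, Option 13, Option 12: unused.
Cost = 5×40 + 12×50 = 800.

800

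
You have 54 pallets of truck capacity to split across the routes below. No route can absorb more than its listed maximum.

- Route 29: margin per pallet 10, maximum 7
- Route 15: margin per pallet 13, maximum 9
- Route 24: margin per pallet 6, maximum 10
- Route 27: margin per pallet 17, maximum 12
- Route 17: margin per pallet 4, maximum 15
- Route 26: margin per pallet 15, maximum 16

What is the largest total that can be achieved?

Order the routes by margin per pallet: Route 27 17 > Route 26 15 > Route 15 13 > Route 29 10 > Route 24 6 > Route 17 4.
Route 27: +12 to 12 (cap) → 42 left.
Route 26: +16 to 16 (cap) → 26 left.
Route 15: +9 to 9 (cap) → 17 left.
Route 29 takes 7 to reach its cap of 7 → 10 left.
Route 24: +10 to 10 (cap) → 0 left.
Total = 10×7 + 13×9 + 6×10 + 17×12 + 15×16 = 691.

691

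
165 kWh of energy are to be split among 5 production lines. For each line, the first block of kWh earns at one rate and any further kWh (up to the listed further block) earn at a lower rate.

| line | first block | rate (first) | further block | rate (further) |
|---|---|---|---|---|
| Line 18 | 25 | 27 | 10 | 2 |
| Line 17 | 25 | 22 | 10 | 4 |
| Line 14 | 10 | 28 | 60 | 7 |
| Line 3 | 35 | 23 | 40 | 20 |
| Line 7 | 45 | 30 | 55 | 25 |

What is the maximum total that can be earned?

Treat each block as its own option and order by rate: Line 7/tier1 30 > Line 14/tier1 28 > Line 18/tier1 27 > Line 7/tier2 25 > Line 3/tier1 23 > Line 17/tier1 22 > Line 3/tier2 20 > Line 14/tier2 7 > Line 17/tier2 4 > Line 18/tier2 2.
Line 7 tier1 at 30: fill all 45 ; 120 left.
Line 14/tier1 (28): +10 ; 110 left.
Line 18 tier1 at 27: fill all 25 ; 85 left.
Line 7 tier2 at 25: fill all 55 ; 30 left.
30 remain; put them into Line 3 tier1 at 23.
Total = 30×45 + 28×10 + 27×25 + 25×55 + 23×30 = 4370.

4370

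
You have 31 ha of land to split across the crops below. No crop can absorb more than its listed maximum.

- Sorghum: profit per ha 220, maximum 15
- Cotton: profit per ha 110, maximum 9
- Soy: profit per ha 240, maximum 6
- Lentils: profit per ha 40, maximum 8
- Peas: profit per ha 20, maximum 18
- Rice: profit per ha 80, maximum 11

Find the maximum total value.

Order the crops by profit per ha: Soy 240 > Sorghum 220 > Cotton 110 > Rice 80 > Lentils 40 > Peas 20.
Give Soy 6 to hit its cap of 6 → 25 left.
Sorghum: +15 to 15 (cap) → 10 left.
Cotton takes 9 to reach its cap of 9 → 1 left.
Rice: +1 (room for 11) → 1. Pool exhausted.
Total = 220×15 + 110×9 + 240×6 + 80×1 = 5810.

5810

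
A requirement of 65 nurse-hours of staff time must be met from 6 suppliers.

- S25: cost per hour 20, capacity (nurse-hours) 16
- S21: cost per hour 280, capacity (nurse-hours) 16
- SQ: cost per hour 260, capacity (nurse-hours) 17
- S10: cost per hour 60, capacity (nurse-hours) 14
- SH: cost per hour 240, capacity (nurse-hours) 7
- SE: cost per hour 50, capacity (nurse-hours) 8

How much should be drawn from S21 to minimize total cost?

3

Use suppliers in increasing cost order.
S25 (20): use full 16 ; 49 nurse-hours to go.
SE at 50: take all 8 nurse-hours ; 41 still needed.
S10 (60): use full 14 ; 27 nurse-hours to go.
SH (240): use full 7 ; 20 nurse-hours to go.
Take 17 from SQ at 260 ; need 3 more.
Take 3 from S21 at 280 to finish.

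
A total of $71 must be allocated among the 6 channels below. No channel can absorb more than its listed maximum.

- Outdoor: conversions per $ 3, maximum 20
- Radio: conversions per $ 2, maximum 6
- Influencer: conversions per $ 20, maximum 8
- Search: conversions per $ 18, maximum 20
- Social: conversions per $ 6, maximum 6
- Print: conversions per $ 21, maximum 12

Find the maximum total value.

Highest conversions per $ first: Print 21 > Influencer 20 > Search 18 > Social 6 > Outdoor 3 > Radio 2.
Print takes 12 to reach its cap of 12 — 59 left.
Influencer takes 8 to reach its cap of 8 — 51 left.
Give Search 20 to hit its cap of 20 — 31 left.
Social: +6 to 6 (cap) — 25 left.
Outdoor takes 20 to reach its cap of 20 — 5 left.
Radio has room for 6 but only 5 remain, so it gets 5.
Total = 3×20 + 2×5 + 20×8 + 18×20 + 6×6 + 21×12 = 878.

878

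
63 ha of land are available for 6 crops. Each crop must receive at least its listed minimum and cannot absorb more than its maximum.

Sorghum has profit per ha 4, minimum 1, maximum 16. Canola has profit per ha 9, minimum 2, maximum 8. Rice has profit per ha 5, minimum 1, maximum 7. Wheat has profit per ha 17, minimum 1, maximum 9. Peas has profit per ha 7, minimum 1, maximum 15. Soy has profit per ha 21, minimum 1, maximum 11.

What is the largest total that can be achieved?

Meeting every minimum uses 1+2+1+1+1+1 = 7 ha, leaving 56.
Rank by profit per ha: Soy 21 > Wheat 17 > Canola 9 > Peas 7 > Rice 5 > Sorghum 4.
Soy takes 10 more to reach its cap of 11 — 46 left.
Wheat takes 8 more to reach its cap of 9 — 38 left.
Canola: +6 to 8 (cap) — 32 left.
Give Peas 14 more to hit its cap of 15 — 18 left.
Rice: +6 to 7 (cap) — 12 left.
Only 12 left; Sorghum takes them to reach 13.
Total = 4×13 + 9×8 + 5×7 + 17×9 + 7×15 + 21×11 = 648.

648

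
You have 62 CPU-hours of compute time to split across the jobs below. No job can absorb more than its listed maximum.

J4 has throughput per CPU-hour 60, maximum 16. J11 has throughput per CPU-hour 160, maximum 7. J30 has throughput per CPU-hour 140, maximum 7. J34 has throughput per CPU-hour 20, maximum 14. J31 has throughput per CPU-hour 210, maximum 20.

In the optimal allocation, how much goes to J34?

12

Order the jobs by throughput per CPU-hour: J31 210 > J11 160 > J30 140 > J4 60 > J34 20.
J31: +20 to 20 (cap) — 42 left.
Give J11 7 to hit its cap of 7 — 35 left.
J30: +7 to 7 (cap) — 28 left.
Give J4 16 to hit its cap of 16 — 12 left.
J34: +12 (room for 14) → 12. Pool exhausted.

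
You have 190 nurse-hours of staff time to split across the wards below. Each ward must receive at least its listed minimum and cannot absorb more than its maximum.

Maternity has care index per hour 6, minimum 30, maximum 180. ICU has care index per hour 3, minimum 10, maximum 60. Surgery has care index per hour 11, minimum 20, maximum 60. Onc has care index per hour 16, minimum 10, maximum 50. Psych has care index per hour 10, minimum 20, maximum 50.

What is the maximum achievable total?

2070

Meeting every minimum uses 30+10+20+10+20 = 90 nurse-hours, leaving 100.
Rank by care index per hour: Onc 16 > Surgery 11 > Psych 10 > Maternity 6 > ICU 3.
Onc takes 40 more to reach its cap of 50 ; 60 left.
Surgery: +40 to 60 (cap) ; 20 left.
Psych has room for 30 more but only 20 remain, so it gets 40.
Total = 6×30 + 3×10 + 11×60 + 16×50 + 10×40 = 2070.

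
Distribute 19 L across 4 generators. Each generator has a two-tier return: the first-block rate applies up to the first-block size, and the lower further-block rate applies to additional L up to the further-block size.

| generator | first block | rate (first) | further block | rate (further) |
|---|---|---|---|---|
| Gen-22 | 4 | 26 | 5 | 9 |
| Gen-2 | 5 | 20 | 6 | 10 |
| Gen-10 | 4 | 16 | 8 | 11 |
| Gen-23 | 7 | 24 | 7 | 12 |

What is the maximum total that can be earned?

420

Treat each block as its own option and order by rate: Gen-22/tier1 26 > Gen-23/tier1 24 > Gen-2/tier1 20 > Gen-10/tier1 16 > Gen-23/tier2 12 > Gen-10/tier2 11 > Gen-2/tier2 10 > Gen-22/tier2 9.
Gen-22/tier1 (26): +4 ; 15 left.
Fill Gen-23 tier1 block (7 at 24) ; 8 left.
Gen-2/tier1 (20): +5 ; 3 left.
Gen-10/tier1: +3 of 4 at 16; pool empty.
Total = 26×4 + 24×7 + 20×5 + 16×3 = 420.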